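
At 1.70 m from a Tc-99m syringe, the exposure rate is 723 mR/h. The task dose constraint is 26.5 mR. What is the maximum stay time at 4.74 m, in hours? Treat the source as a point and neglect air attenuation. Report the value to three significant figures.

0.285 h

Using I₁d₁² = I₂d₂², rate at 4.74 m:
(1.70/4.74)² = 0.1286, so 723 × 0.1286 = 92.98 mR/h.
Stay time = 26.5 mR ÷ 92.98 mR/h = 0.2850 h.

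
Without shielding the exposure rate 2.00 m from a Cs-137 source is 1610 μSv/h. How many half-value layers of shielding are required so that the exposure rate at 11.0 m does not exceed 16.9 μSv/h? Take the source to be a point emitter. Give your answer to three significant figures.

At 11.0 m, distance alone gives (2.00/11.0)² = 0.03306, so 1610 × 0.03306 = 53.23 μSv/h.
Further attenuation needed: 53.23/16.9 = 3.150.
n = log₂(3.150) = 1.655 half-value layers.

1.66 half-value layers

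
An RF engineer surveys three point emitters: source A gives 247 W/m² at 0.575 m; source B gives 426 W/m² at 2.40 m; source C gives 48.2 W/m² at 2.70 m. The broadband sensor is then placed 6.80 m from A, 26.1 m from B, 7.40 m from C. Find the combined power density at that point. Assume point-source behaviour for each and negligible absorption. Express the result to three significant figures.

11.8 W/m²

By superposition, sum each source's inverse-square contribution:
A: 247 × (0.575/6.80)² = 1.766 W/m²
B: 426 × (2.40/26.1)² = 3.602 W/m²
C: 48.2 × (2.70/7.40)² = 6.417 W/m²
Total = 1.766 + 3.602 + 6.417 = 11.79 W/m².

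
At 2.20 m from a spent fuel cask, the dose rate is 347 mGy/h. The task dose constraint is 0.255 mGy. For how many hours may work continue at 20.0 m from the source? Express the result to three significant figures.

0.0607 h

Since intensity falls as 1/r², rate at 20.0 m:
(2.20/20.0)² = 0.01210, so 347 × 0.01210 = 4.199 mGy/h.
Stay time = 0.255 mGy ÷ 4.199 mGy/h = 0.06073 h.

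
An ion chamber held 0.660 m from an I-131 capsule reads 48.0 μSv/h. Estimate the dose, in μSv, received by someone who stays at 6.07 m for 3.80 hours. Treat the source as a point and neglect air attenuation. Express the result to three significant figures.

2.16 μSv

Intensity scales as (d₁/d₂)², so rate at 6.07 m:
(0.660/6.07)² = 0.01182, so 48.0 × 0.01182 = 0.5674 μSv/h.
Dose = rate × time = 0.5674 μSv/h × 3.800 h = 2.156 μSv.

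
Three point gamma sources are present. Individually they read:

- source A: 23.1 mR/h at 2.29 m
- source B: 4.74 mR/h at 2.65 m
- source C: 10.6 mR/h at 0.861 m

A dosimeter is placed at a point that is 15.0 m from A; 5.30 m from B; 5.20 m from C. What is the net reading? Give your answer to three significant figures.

Each source contributes Iᵢ·(dᵢ/rᵢ)²; contributions add.
A: 23.1 × (2.29/15.0)² = 0.5384 mR/h
B: 4.74 × (2.65/5.30)² = 1.185 mR/h
C: 10.6 × (0.861/5.20)² = 0.2906 mR/h
Total = 0.5384 + 1.185 + 0.2906 = 2.014 mR/h.

2.01 mR/h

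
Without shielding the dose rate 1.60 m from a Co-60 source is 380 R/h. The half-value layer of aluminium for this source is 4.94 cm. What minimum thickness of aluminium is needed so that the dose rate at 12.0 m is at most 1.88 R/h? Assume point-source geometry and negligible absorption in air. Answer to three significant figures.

9.12 cm

At 12.0 m, distance alone gives 380 × (1.60/12.0)² = 380 × 0.01778 = 6.756 R/h.
Further attenuation needed: 6.756/1.88 = 3.594.
n = log₂(3.594) = 1.846 half-value layers.
Thickness = 1.846 × 4.94 cm = 9.119 cm.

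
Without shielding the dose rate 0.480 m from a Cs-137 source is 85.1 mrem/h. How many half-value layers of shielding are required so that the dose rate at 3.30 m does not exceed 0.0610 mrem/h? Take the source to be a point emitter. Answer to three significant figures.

4.88 half-value layers

At 3.30 m, distance alone gives 85.1 × (0.480/3.30)² = 85.1 × 0.02116 = 1.801 mrem/h.
Further attenuation needed: 1.801/0.0610 = 29.52.
n = log₂(29.52) = 4.884 half-value layers.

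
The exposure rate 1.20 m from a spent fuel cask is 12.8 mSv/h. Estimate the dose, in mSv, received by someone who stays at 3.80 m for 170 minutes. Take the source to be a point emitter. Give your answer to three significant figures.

Using I₁d₁² = I₂d₂², rate at 3.80 m:
(1.20/3.80)² = 0.09972, so 12.8 × 0.09972 = 1.276 mSv/h.
Dose = rate × time = 1.276 mSv/h × 2.833 h = 3.615 mSv.

3.62 mSv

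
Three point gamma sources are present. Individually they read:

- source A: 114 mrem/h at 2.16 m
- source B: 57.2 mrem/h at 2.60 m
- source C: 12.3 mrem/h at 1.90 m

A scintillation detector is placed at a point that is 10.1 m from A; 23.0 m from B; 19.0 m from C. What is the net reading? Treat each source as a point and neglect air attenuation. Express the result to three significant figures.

6.07 mrem/h

Each source contributes Iᵢ·(dᵢ/rᵢ)²; contributions add.
A: 114 × (2.16/10.1)² = 5.214 mrem/h
B: 57.2 × (2.60/23.0)² = 0.7309 mrem/h
C: 12.3 × (1.90/19.0)² = 0.1230 mrem/h
Total = 5.214 + 0.7309 + 0.1230 = 6.068 mrem/h.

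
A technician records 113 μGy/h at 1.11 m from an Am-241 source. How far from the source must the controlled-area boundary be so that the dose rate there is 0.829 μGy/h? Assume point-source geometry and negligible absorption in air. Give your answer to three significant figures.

By the inverse-square law, d₂ = d₁·√(I₁/I₂).
I₁/I₂ = 113/0.829 = 136.3, so d₂ = 1.11 × √136.3 = 12.96 m.

13.0 m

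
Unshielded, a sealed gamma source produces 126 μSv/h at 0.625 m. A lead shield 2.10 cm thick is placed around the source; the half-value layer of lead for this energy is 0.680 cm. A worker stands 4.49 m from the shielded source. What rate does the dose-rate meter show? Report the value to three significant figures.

Distance alone: 126 × (0.625/4.49)² = 126 × 0.01938 = 2.442 μSv/h.
Shield: 2.10/0.680 = 3.088 half-value layers → attenuation 2^(−3.088) = 0.1176.
Combined: 2.442 × 0.1176 = 0.2872 μSv/h.

0.287 μSv/h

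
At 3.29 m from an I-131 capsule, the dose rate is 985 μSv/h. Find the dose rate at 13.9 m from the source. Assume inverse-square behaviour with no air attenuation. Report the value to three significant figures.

Using I₁d₁² = I₂d₂², the rate at 13.9 m is
985 × (3.29/13.9)² = 985 × 0.05602 = 55.18 μSv/h.

55.2 μSv/h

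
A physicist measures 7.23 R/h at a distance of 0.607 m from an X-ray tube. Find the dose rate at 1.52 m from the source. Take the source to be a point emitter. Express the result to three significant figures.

1.15 R/h

Intensity scales as (d₁/d₂)², so the rate at 1.52 m is
7.23 × (0.607/1.52)² = 7.23 × 0.1595 = 1.153 R/h.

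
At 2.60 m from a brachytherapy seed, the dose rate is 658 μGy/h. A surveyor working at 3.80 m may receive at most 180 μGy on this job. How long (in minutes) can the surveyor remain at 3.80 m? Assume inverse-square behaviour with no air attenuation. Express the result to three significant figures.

35.1 min

Intensity scales as (d₁/d₂)², so rate at 3.80 m:
(2.60/3.80)² = 0.4681, so 658 × 0.4681 = 308.0 μGy/h.
Stay time = 180 μGy ÷ 308.0 μGy/h = 0.5844 h = 35.06 min.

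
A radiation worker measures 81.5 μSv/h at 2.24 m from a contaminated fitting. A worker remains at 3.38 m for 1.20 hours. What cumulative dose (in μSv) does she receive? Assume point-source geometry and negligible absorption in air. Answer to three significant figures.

43.0 μSv

Applying the 1/r² law, rate at 3.38 m:
(2.24/3.38)² = 0.4392, so 81.5 × 0.4392 = 35.79 μSv/h.
Dose = rate × time = 35.79 μSv/h × 1.200 h = 42.95 μSv.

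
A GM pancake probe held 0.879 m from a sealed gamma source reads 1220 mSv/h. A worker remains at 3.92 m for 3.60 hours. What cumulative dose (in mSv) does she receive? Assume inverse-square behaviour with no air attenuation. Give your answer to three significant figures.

221 mSv

Using I₁d₁² = I₂d₂², rate at 3.92 m:
1220 × (0.879/3.92)² = 1220 × 0.05028 = 61.34 mSv/h.
Dose = rate × time = 61.34 mSv/h × 3.600 h = 220.8 mSv.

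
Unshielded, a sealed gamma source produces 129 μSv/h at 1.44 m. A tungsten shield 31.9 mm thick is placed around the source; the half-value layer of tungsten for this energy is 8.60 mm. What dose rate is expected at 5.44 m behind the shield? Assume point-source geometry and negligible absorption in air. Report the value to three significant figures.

0.691 μSv/h

Distance alone: (1.44/5.44)² = 0.07007, so 129 × 0.07007 = 9.039 μSv/h.
Shield: 31.9/8.60 = 3.709 half-value layers → attenuation 2^(−3.709) = 0.07647.
Combined: 9.039 × 0.07647 = 0.6912 μSv/h.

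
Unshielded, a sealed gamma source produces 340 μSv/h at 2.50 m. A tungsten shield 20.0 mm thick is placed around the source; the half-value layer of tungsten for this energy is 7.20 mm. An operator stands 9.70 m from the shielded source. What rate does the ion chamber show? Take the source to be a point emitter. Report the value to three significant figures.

Distance alone: 340 × (2.50/9.70)² = 340 × 0.06643 = 22.59 μSv/h.
Shield: 20.0/7.20 = 2.778 half-value layers → attenuation 2^(−2.778) = 0.1458.
Combined: 22.59 × 0.1458 = 3.294 μSv/h.

3.29 μSv/h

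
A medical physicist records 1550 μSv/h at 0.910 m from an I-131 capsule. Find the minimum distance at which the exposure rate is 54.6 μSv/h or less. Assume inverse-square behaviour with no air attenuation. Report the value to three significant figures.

4.85 m

Since intensity falls as 1/r², d₂ = d₁·√(I₁/I₂).
I₁/I₂ = 1550/54.6 = 28.39, so d₂ = 0.910 × √28.39 = 4.849 m.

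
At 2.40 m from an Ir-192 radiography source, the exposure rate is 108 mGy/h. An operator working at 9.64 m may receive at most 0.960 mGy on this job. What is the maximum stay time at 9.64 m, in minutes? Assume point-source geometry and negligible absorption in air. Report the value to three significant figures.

8.60 min

By the inverse-square law, rate at 9.64 m:
108 × (2.40/9.64)² = 108 × 0.06198 = 6.694 mGy/h.
Stay time = 0.960 mGy ÷ 6.694 mGy/h = 0.1434 h = 8.604 min.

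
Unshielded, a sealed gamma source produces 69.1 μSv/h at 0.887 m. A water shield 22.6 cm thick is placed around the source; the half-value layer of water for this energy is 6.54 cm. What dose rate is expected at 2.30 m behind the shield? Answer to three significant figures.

0.937 μSv/h

Distance alone: 69.1 × (0.887/2.30)² = 69.1 × 0.1487 = 10.28 μSv/h.
Shield: 22.6/6.54 = 3.456 half-value layers → attenuation 2^(−3.456) = 0.09113.
Combined: 10.28 × 0.09113 = 0.9368 μSv/h.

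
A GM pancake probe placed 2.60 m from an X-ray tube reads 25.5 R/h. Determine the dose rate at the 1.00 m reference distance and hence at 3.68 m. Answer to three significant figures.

By the inverse-square law,
At 1.00 m: 25.5 × (2.60/1.00)² = 25.5 × 6.760 = 172.4 R/h
At 3.68 m: 172.4 × (1.00/3.68)² = 172.4 × 0.07384 = 12.73 R/h.

172 R/h; 12.7 R/h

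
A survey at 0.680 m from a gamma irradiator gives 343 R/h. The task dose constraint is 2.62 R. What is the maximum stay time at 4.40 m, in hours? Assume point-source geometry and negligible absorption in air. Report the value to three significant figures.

0.320 h

By the inverse-square law, rate at 4.40 m:
(0.680/4.40)² = 0.02388, so 343 × 0.02388 = 8.191 R/h.
Stay time = 2.62 R ÷ 8.191 R/h = 0.3199 h.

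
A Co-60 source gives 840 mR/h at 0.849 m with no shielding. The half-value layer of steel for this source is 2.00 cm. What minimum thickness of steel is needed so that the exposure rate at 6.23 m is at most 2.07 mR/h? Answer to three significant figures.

5.83 cm

At 6.23 m, distance alone gives (0.849/6.23)² = 0.01857, so 840 × 0.01857 = 15.60 mR/h.
Further attenuation needed: 15.60/2.07 = 7.536.
n = log₂(7.536) = 2.914 half-value layers.
Thickness = 2.914 × 2.00 cm = 5.828 cm.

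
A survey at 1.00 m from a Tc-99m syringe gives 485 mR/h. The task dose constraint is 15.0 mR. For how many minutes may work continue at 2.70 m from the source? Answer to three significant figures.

Since intensity falls as 1/r², rate at 2.70 m:
(1.00/2.70)² = 0.1372, so 485 × 0.1372 = 66.54 mR/h.
Stay time = 15.0 mR ÷ 66.54 mR/h = 0.2254 h = 13.52 min.

13.5 min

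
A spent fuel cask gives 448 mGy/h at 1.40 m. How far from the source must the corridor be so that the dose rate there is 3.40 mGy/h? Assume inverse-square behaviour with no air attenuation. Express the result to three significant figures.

Applying the 1/r² law, d₂ = d₁·√(I₁/I₂).
I₁/I₂ = 448/3.40 = 131.8, so d₂ = 1.40 × √131.8 = 16.07 m.

16.1 m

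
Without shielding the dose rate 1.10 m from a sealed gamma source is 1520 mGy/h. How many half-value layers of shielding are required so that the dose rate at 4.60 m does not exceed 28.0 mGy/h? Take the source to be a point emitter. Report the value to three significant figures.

1.63 half-value layers

At 4.60 m, distance alone gives 1520 × (1.10/4.60)² = 1520 × 0.05718 = 86.91 mGy/h.
Further attenuation needed: 86.91/28.0 = 3.104.
n = log₂(3.104) = 1.634 half-value layers.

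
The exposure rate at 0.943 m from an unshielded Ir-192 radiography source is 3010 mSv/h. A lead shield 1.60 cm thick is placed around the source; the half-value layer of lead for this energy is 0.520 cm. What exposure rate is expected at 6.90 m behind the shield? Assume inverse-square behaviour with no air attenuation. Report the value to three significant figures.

6.66 mSv/h

Distance alone: 3010 × (0.943/6.90)² = 3010 × 0.01868 = 56.23 mSv/h.
Shield: 1.60/0.520 = 3.077 half-value layers → attenuation 2^(−3.077) = 0.1185.
Combined: 56.23 × 0.1185 = 6.663 mSv/h.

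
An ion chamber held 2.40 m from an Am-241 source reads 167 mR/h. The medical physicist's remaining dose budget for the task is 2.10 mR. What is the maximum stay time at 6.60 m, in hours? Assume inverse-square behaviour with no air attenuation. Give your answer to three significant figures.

0.0951 h

By the inverse-square law, rate at 6.60 m:
(2.40/6.60)² = 0.1322, so 167 × 0.1322 = 22.08 mR/h.
Stay time = 2.10 mR ÷ 22.08 mR/h = 0.09511 h.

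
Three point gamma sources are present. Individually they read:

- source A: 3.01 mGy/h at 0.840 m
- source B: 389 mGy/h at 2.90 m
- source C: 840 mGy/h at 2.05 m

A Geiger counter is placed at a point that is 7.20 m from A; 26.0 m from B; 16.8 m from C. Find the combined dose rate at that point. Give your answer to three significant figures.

17.4 mGy/h

By superposition, sum each source's inverse-square contribution:
A: 3.01 × (0.840/7.20)² = 0.04097 mGy/h
B: 389 × (2.90/26.0)² = 4.839 mGy/h
C: 840 × (2.05/16.8)² = 12.51 mGy/h
Total = 0.04097 + 4.839 + 12.51 = 17.39 mGy/h.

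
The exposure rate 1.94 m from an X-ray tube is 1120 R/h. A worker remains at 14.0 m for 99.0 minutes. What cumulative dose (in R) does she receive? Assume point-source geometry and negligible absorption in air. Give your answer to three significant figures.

Since intensity falls as 1/r², rate at 14.0 m:
(1.94/14.0)² = 0.01920, so 1120 × 0.01920 = 21.50 R/h.
Dose = rate × time = 21.50 R/h × 1.650 h = 35.48 R.

35.5 R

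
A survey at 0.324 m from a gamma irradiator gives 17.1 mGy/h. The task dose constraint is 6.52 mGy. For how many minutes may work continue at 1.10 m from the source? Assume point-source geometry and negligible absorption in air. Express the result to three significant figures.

Intensity scales as (d₁/d₂)², so rate at 1.10 m:
17.1 × (0.324/1.10)² = 17.1 × 0.08676 = 1.484 mGy/h.
Stay time = 6.52 mGy ÷ 1.484 mGy/h = 4.394 h = 263.6 min.

264 min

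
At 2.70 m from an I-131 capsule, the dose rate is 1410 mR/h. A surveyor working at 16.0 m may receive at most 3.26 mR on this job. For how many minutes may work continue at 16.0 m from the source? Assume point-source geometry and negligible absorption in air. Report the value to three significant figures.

4.87 min

Applying the 1/r² law, rate at 16.0 m:
(2.70/16.0)² = 0.02848, so 1410 × 0.02848 = 40.16 mR/h.
Stay time = 3.26 mR ÷ 40.16 mR/h = 0.08118 h = 4.871 min.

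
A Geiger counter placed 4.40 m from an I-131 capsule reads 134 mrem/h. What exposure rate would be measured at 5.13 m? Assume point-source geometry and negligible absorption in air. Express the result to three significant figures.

98.6 mrem/h

Applying the 1/r² law, scaling from 4.40 m to 5.13 m:
(4.40/5.13)² = 0.7356, so 134 × 0.7356 = 98.57 mrem/h.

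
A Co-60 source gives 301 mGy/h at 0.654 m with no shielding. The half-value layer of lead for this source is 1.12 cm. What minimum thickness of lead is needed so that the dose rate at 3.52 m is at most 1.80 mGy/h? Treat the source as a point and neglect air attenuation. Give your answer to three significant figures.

At 3.52 m, distance alone gives 301 × (0.654/3.52)² = 301 × 0.03452 = 10.39 mGy/h.
Further attenuation needed: 10.39/1.80 = 5.772.
n = log₂(5.772) = 2.529 half-value layers.
Thickness = 2.529 × 1.12 cm = 2.832 cm.

2.83 cm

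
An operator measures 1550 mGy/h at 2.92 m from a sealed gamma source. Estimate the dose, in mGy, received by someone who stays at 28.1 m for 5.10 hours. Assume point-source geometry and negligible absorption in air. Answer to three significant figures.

85.4 mGy

Intensity scales as (d₁/d₂)², so rate at 28.1 m:
(2.92/28.1)² = 0.01080, so 1550 × 0.01080 = 16.74 mGy/h.
Dose = rate × time = 16.74 mGy/h × 5.100 h = 85.37 mGy.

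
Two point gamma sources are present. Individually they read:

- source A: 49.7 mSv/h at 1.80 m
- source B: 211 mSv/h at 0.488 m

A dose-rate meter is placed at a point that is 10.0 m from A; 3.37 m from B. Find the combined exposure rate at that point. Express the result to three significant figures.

Each source contributes Iᵢ·(dᵢ/rᵢ)²; contributions add.
A: 49.7 × (1.80/10.0)² = 1.610 mSv/h
B: 211 × (0.488/3.37)² = 4.424 mSv/h
Total = 1.610 + 4.424 = 6.034 mSv/h.

6.03 mSv/h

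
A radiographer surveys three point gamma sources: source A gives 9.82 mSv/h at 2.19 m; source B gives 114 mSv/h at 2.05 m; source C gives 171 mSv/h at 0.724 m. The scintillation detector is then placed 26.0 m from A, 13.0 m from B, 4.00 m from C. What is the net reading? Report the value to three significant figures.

8.51 mSv/h

Each source contributes Iᵢ·(dᵢ/rᵢ)²; contributions add.
A: 9.82 × (2.19/26.0)² = 0.06967 mSv/h
B: 114 × (2.05/13.0)² = 2.835 mSv/h
C: 171 × (0.724/4.00)² = 5.602 mSv/h
Total = 0.06967 + 2.835 + 5.602 = 8.507 mSv/h.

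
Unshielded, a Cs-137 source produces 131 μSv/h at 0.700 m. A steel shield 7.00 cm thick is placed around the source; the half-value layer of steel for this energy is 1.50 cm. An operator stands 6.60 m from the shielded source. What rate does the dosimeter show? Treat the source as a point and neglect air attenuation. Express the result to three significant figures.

Distance alone: (0.700/6.60)² = 0.01125, so 131 × 0.01125 = 1.474 μSv/h.
Shield: 7.00/1.50 = 4.667 half-value layers → attenuation 2^(−4.667) = 0.03936.
Combined: 1.474 × 0.03936 = 0.05802 μSv/h.

0.0580 μSv/h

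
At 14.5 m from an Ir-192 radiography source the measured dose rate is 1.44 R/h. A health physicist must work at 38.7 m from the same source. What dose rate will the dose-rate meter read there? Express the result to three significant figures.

0.202 R/h

Intensity scales as (d₁/d₂)², so scaling from 14.5 m to 38.7 m:
1.44 × (14.5/38.7)² = 1.44 × 0.1404 = 0.2022 R/h.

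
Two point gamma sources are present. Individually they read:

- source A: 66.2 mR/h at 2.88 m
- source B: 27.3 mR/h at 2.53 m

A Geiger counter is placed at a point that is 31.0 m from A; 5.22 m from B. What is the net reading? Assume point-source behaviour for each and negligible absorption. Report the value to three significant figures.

Each source contributes Iᵢ·(dᵢ/rᵢ)²; contributions add.
A: 66.2 × (2.88/31.0)² = 0.5714 mR/h
B: 27.3 × (2.53/5.22)² = 6.413 mR/h
Total = 0.5714 + 6.413 = 6.984 mR/h.

6.98 mR/h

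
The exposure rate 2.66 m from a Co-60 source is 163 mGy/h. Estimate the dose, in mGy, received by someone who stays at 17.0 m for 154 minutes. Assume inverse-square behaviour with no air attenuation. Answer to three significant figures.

10.2 mGy

Since intensity falls as 1/r², rate at 17.0 m:
(2.66/17.0)² = 0.02448, so 163 × 0.02448 = 3.990 mGy/h.
Dose = rate × time = 3.990 mGy/h × 2.567 h = 10.24 mGy.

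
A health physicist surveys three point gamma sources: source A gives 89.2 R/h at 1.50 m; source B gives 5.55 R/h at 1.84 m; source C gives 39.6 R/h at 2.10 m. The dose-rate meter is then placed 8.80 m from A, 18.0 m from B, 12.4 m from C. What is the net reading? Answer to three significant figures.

Each source contributes Iᵢ·(dᵢ/rᵢ)²; contributions add.
A: 89.2 × (1.50/8.80)² = 2.592 R/h
B: 5.55 × (1.84/18.0)² = 0.05799 R/h
C: 39.6 × (2.10/12.4)² = 1.136 R/h
Total = 2.592 + 0.05799 + 1.136 = 3.786 R/h.

3.79 R/h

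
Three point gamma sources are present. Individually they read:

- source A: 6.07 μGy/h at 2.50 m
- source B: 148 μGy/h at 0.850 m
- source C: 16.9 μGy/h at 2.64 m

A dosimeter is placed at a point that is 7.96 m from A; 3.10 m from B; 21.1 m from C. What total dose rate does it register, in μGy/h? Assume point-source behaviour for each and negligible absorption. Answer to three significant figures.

Each source contributes Iᵢ·(dᵢ/rᵢ)²; contributions add.
A: 6.07 × (2.50/7.96)² = 0.5987 μGy/h
B: 148 × (0.850/3.10)² = 11.13 μGy/h
C: 16.9 × (2.64/21.1)² = 0.2646 μGy/h
Total = 0.5987 + 11.13 + 0.2646 = 11.99 μGy/h.

12.0 μGy/h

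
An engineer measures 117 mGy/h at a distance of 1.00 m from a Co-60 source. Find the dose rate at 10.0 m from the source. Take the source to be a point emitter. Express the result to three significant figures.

1.17 mGy/h

Using I₁d₁² = I₂d₂², the rate at 10.0 m is
117 × (1.00/10.0)² = 117 × 0.01000 = 1.170 mGy/h.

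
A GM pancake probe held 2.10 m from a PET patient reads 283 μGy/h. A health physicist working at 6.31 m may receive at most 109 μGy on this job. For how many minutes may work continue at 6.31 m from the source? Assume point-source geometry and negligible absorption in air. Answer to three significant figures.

209 min

By the inverse-square law, rate at 6.31 m:
(2.10/6.31)² = 0.1108, so 283 × 0.1108 = 31.36 μGy/h.
Stay time = 109 μGy ÷ 31.36 μGy/h = 3.476 h = 208.6 min.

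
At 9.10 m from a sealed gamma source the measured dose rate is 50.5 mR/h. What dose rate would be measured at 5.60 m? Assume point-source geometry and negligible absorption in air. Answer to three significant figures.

Since intensity falls as 1/r², scaling from 9.10 m to 5.60 m:
50.5 × (9.10/5.60)² = 50.5 × 2.641 = 133.4 mR/h.

133 mR/h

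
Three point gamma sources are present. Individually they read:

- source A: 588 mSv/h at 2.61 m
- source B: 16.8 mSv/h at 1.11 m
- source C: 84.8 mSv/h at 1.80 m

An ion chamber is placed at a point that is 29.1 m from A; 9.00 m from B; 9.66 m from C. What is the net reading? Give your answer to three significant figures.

7.93 mSv/h

Each source contributes Iᵢ·(dᵢ/rᵢ)²; contributions add.
A: 588 × (2.61/29.1)² = 4.730 mSv/h
B: 16.8 × (1.11/9.00)² = 0.2555 mSv/h
C: 84.8 × (1.80/9.66)² = 2.944 mSv/h
Total = 4.730 + 0.2555 + 2.944 = 7.929 mSv/h.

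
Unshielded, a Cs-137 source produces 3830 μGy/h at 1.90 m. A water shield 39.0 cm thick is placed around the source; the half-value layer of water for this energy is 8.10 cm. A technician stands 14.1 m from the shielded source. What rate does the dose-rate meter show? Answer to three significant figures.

Distance alone: 3830 × (1.90/14.1)² = 3830 × 0.01816 = 69.55 μGy/h.
Shield: 39.0/8.10 = 4.815 half-value layers → attenuation 2^(−4.815) = 0.03553.
Combined: 69.55 × 0.03553 = 2.471 μGy/h.

2.47 μGy/h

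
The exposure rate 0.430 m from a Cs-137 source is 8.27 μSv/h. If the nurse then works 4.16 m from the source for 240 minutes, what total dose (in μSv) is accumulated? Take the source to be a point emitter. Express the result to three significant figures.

0.353 μSv

By the inverse-square law, rate at 4.16 m:
(0.430/4.16)² = 0.01068, so 8.27 × 0.01068 = 0.08832 μSv/h.
Dose = rate × time = 0.08832 μSv/h × 4.000 h = 0.3533 μSv.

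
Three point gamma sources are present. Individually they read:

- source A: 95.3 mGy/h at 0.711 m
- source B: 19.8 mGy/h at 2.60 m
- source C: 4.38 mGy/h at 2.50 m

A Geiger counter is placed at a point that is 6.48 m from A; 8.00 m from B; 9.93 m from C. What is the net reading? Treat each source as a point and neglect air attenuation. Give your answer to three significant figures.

3.52 mGy/h

By superposition, sum each source's inverse-square contribution:
A: 95.3 × (0.711/6.48)² = 1.147 mGy/h
B: 19.8 × (2.60/8.00)² = 2.091 mGy/h
C: 4.38 × (2.50/9.93)² = 0.2776 mGy/h
Total = 1.147 + 2.091 + 0.2776 = 3.516 mGy/h.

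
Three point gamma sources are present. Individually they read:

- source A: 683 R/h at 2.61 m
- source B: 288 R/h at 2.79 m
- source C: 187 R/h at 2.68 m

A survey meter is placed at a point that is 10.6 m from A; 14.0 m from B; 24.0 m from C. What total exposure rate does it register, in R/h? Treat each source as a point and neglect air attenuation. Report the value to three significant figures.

By superposition, sum each source's inverse-square contribution:
A: 683 × (2.61/10.6)² = 41.41 R/h
B: 288 × (2.79/14.0)² = 11.44 R/h
C: 187 × (2.68/24.0)² = 2.332 R/h
Total = 41.41 + 11.44 + 2.332 = 55.18 R/h.

55.2 R/h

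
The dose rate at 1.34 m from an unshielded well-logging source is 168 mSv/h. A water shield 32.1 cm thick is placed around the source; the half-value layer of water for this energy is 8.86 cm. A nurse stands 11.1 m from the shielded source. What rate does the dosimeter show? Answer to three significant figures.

Distance alone: (1.34/11.1)² = 0.01457, so 168 × 0.01457 = 2.448 mSv/h.
Shield: 32.1/8.86 = 3.623 half-value layers → attenuation 2^(−3.623) = 0.08116.
Combined: 2.448 × 0.08116 = 0.1987 mSv/h.

0.199 mSv/h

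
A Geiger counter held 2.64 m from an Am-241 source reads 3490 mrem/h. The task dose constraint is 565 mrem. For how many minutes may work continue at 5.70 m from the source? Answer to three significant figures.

45.3 min

Using I₁d₁² = I₂d₂², rate at 5.70 m:
(2.64/5.70)² = 0.2145, so 3490 × 0.2145 = 748.6 mrem/h.
Stay time = 565 mrem ÷ 748.6 mrem/h = 0.7547 h = 45.28 min.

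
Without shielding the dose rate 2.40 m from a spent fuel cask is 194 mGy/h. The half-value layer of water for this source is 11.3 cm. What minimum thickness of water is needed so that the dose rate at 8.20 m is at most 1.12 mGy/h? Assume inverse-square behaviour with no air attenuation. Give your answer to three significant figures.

44.0 cm

At 8.20 m, distance alone gives 194 × (2.40/8.20)² = 194 × 0.08566 = 16.62 mGy/h.
Further attenuation needed: 16.62/1.12 = 14.84.
n = log₂(14.84) = 3.891 half-value layers.
Thickness = 3.891 × 11.3 cm = 43.97 cm.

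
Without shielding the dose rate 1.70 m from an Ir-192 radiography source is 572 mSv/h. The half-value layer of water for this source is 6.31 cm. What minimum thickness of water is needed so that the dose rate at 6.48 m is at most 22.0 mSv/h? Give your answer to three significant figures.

At 6.48 m, distance alone gives (1.70/6.48)² = 0.06883, so 572 × 0.06883 = 39.37 mSv/h.
Further attenuation needed: 39.37/22.0 = 1.790.
n = log₂(1.790) = 0.8400 half-value layers.
Thickness = 0.8400 × 6.31 cm = 5.300 cm.

5.30 cm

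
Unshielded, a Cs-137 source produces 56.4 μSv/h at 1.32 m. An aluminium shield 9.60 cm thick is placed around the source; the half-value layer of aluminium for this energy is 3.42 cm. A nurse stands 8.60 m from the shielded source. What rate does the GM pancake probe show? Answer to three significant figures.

0.190 μSv/h

Distance alone: 56.4 × (1.32/8.60)² = 56.4 × 0.02356 = 1.329 μSv/h.
Shield: 9.60/3.42 = 2.807 half-value layers → attenuation 2^(−2.807) = 0.1429.
Combined: 1.329 × 0.1429 = 0.1899 μSv/h.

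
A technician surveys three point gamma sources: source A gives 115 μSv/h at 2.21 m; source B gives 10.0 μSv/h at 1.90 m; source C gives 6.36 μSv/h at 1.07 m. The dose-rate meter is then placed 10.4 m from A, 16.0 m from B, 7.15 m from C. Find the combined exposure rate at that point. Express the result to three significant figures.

Each source contributes Iᵢ·(dᵢ/rᵢ)²; contributions add.
A: 115 × (2.21/10.4)² = 5.193 μSv/h
B: 10.0 × (1.90/16.0)² = 0.1410 μSv/h
C: 6.36 × (1.07/7.15)² = 0.1424 μSv/h
Total = 5.193 + 0.1410 + 0.1424 = 5.476 μSv/h.

5.48 μSv/h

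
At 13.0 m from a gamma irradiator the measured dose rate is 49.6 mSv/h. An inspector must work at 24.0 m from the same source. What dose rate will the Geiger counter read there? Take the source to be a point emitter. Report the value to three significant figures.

Using I₁d₁² = I₂d₂², scaling from 13.0 m to 24.0 m:
(13.0/24.0)² = 0.2934, so 49.6 × 0.2934 = 14.55 mSv/h.

14.6 mSv/h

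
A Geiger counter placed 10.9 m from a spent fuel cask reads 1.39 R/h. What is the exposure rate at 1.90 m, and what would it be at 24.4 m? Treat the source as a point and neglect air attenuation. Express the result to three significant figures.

45.7 R/h; 0.277 R/h

Applying the 1/r² law,
At 1.90 m: 1.39 × (10.9/1.90)² = 1.39 × 32.91 = 45.74 R/h
At 24.4 m: (1.90/24.4)² = 0.006064, so 45.74 × 0.006064 = 0.2774 R/h.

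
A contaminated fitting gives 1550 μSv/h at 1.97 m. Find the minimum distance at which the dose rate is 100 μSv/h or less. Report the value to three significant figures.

7.76 m

Using I₁d₁² = I₂d₂², d₂ = d₁·√(I₁/I₂).
I₁/I₂ = 1550/100 = 15.50, so d₂ = 1.97 × √15.50 = 7.756 m.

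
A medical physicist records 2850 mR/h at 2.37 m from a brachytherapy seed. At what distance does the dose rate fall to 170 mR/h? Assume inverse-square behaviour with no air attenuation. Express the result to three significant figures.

Since intensity falls as 1/r², d₂ = d₁·√(I₁/I₂).
I₁/I₂ = 2850/170 = 16.76, so d₂ = 2.37 × √16.76 = 9.703 m.

9.70 m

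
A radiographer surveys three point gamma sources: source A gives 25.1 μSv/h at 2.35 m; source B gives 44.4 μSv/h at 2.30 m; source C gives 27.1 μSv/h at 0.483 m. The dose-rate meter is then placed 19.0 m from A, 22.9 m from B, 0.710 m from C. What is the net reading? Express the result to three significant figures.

Each source contributes Iᵢ·(dᵢ/rᵢ)²; contributions add.
A: 25.1 × (2.35/19.0)² = 0.3840 μSv/h
B: 44.4 × (2.30/22.9)² = 0.4479 μSv/h
C: 27.1 × (0.483/0.710)² = 12.54 μSv/h
Total = 0.3840 + 0.4479 + 12.54 = 13.37 μSv/h.

13.4 μSv/h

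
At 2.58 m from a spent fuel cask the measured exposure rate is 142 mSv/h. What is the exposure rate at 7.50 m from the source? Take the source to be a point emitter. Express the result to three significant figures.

16.8 mSv/h

Intensity scales as (d₁/d₂)², so scaling from 2.58 m to 7.50 m:
142 × (2.58/7.50)² = 142 × 0.1183 = 16.80 mSv/h.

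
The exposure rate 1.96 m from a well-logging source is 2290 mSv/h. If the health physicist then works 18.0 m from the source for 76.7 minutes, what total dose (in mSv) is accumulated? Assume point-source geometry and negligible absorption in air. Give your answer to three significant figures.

34.7 mSv

By the inverse-square law, rate at 18.0 m:
2290 × (1.96/18.0)² = 2290 × 0.01186 = 27.16 mSv/h.
Dose = rate × time = 27.16 mSv/h × 1.278 h = 34.71 mSv.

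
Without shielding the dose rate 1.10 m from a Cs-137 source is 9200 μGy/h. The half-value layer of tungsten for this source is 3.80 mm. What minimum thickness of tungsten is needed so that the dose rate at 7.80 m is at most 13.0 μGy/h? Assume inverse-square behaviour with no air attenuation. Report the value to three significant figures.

At 7.80 m, distance alone gives 9200 × (1.10/7.80)² = 9200 × 0.01989 = 183.0 μGy/h.
Further attenuation needed: 183.0/13.0 = 14.08.
n = log₂(14.08) = 3.816 half-value layers.
Thickness = 3.816 × 3.80 mm = 14.50 mm.

14.5 mm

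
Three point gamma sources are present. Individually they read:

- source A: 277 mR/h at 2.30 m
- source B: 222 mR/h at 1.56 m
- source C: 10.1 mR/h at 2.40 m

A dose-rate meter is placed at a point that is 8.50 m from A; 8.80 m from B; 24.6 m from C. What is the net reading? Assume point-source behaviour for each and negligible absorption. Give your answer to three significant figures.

27.4 mR/h

Each source contributes Iᵢ·(dᵢ/rᵢ)²; contributions add.
A: 277 × (2.30/8.50)² = 20.28 mR/h
B: 222 × (1.56/8.80)² = 6.976 mR/h
C: 10.1 × (2.40/24.6)² = 0.09613 mR/h
Total = 20.28 + 6.976 + 0.09613 = 27.35 mR/h.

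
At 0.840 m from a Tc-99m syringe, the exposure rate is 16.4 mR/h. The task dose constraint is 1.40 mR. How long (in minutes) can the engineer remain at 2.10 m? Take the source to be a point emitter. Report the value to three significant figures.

Applying the 1/r² law, rate at 2.10 m:
16.4 × (0.840/2.10)² = 16.4 × 0.1600 = 2.624 mR/h.
Stay time = 1.40 mR ÷ 2.624 mR/h = 0.5335 h = 32.01 min.

32.0 min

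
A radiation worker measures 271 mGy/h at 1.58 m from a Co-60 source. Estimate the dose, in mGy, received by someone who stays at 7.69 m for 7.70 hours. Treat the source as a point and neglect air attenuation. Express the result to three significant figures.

88.1 mGy

Since intensity falls as 1/r², rate at 7.69 m:
(1.58/7.69)² = 0.04221, so 271 × 0.04221 = 11.44 mGy/h.
Dose = rate × time = 11.44 mGy/h × 7.700 h = 88.09 mGy.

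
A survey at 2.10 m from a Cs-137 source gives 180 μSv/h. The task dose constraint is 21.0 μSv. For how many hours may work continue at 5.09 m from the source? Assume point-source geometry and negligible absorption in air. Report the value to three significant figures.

0.685 h

Applying the 1/r² law, rate at 5.09 m:
(2.10/5.09)² = 0.1702, so 180 × 0.1702 = 30.64 μSv/h.
Stay time = 21.0 μSv ÷ 30.64 μSv/h = 0.6854 h.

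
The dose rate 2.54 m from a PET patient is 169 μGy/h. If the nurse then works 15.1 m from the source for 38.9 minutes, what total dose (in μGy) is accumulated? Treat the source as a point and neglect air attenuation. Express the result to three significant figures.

3.10 μGy

By the inverse-square law, rate at 15.1 m:
(2.54/15.1)² = 0.02830, so 169 × 0.02830 = 4.783 μGy/h.
Dose = rate × time = 4.783 μGy/h × 0.6483 h = 3.101 μGy.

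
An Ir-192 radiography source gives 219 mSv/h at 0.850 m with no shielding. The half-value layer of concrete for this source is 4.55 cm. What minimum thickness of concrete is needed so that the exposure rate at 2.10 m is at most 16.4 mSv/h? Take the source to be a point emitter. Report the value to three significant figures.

At 2.10 m, distance alone gives 219 × (0.850/2.10)² = 219 × 0.1638 = 35.87 mSv/h.
Further attenuation needed: 35.87/16.4 = 2.187.
n = log₂(2.187) = 1.129 half-value layers.
Thickness = 1.129 × 4.55 cm = 5.137 cm.

5.14 cm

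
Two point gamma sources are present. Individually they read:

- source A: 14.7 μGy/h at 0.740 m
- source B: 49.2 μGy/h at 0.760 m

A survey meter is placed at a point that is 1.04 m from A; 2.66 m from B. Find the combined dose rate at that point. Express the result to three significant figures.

11.5 μGy/h

Each source contributes Iᵢ·(dᵢ/rᵢ)²; contributions add.
A: 14.7 × (0.740/1.04)² = 7.442 μGy/h
B: 49.2 × (0.760/2.66)² = 4.016 μGy/h
Total = 7.442 + 4.016 = 11.46 μGy/h.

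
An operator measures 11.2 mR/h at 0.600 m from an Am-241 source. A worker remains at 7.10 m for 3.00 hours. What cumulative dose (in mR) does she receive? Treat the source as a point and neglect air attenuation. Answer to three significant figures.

0.240 mR

Applying the 1/r² law, rate at 7.10 m:
(0.600/7.10)² = 0.007141, so 11.2 × 0.007141 = 0.07998 mR/h.
Dose = rate × time = 0.07998 mR/h × 3.000 h = 0.2399 mR.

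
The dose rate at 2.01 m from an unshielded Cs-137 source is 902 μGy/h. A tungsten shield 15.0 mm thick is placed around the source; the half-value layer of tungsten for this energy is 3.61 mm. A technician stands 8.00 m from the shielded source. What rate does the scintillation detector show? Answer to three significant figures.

3.20 μGy/h

Distance alone: 902 × (2.01/8.00)² = 902 × 0.06313 = 56.94 μGy/h.
Shield: 15.0/3.61 = 4.155 half-value layers → attenuation 2^(−4.155) = 0.05613.
Combined: 56.94 × 0.05613 = 3.196 μGy/h.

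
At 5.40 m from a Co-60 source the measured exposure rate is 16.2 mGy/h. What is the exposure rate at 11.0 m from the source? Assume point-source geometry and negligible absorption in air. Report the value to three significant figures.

3.90 mGy/h

Applying the 1/r² law, scaling from 5.40 m to 11.0 m:
(5.40/11.0)² = 0.2410, so 16.2 × 0.2410 = 3.904 mGy/h.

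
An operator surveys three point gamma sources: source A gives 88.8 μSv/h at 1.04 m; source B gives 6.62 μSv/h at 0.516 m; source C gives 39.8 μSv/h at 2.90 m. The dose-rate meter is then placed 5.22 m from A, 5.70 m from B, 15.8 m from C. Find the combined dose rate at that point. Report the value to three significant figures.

Each source contributes Iᵢ·(dᵢ/rᵢ)²; contributions add.
A: 88.8 × (1.04/5.22)² = 3.525 μSv/h
B: 6.62 × (0.516/5.70)² = 0.05425 μSv/h
C: 39.8 × (2.90/15.8)² = 1.341 μSv/h
Total = 3.525 + 0.05425 + 1.341 = 4.920 μSv/h.

4.92 μSv/h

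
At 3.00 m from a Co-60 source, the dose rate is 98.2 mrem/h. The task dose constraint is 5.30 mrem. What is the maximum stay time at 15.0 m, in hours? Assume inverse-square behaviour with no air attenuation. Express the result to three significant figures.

Using I₁d₁² = I₂d₂², rate at 15.0 m:
98.2 × (3.00/15.0)² = 98.2 × 0.04000 = 3.928 mrem/h.
Stay time = 5.30 mrem ÷ 3.928 mrem/h = 1.349 h.

1.35 h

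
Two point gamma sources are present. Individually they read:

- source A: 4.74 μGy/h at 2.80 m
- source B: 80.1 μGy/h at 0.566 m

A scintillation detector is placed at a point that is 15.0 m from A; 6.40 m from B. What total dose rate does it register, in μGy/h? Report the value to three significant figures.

By superposition, sum each source's inverse-square contribution:
A: 4.74 × (2.80/15.0)² = 0.1652 μGy/h
B: 80.1 × (0.566/6.40)² = 0.6265 μGy/h
Total = 0.1652 + 0.6265 = 0.7917 μGy/h.

0.792 μGy/h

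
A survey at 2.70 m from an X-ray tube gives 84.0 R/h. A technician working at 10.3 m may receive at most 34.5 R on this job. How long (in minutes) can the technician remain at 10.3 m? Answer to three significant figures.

Using I₁d₁² = I₂d₂², rate at 10.3 m:
84.0 × (2.70/10.3)² = 84.0 × 0.06872 = 5.772 R/h.
Stay time = 34.5 R ÷ 5.772 R/h = 5.977 h = 358.6 min.

359 min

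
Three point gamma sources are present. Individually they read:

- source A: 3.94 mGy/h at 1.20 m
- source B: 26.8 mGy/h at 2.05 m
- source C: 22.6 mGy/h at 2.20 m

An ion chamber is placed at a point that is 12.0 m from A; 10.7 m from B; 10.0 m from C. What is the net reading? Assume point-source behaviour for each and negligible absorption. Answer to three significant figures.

By superposition, sum each source's inverse-square contribution:
A: 3.94 × (1.20/12.0)² = 0.03940 mGy/h
B: 26.8 × (2.05/10.7)² = 0.9837 mGy/h
C: 22.6 × (2.20/10.0)² = 1.094 mGy/h
Total = 0.03940 + 0.9837 + 1.094 = 2.117 mGy/h.

2.12 mGy/h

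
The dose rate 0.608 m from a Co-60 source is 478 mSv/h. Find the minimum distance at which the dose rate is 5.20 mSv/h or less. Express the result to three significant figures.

Using I₁d₁² = I₂d₂², d₂ = d₁·√(I₁/I₂).
I₁/I₂ = 478/5.20 = 91.92, so d₂ = 0.608 × √91.92 = 5.829 m.

5.83 m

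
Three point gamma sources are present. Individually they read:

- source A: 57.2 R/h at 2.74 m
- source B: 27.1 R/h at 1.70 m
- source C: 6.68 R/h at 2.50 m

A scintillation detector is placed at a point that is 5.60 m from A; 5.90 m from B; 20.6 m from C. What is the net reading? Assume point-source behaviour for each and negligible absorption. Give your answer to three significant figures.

16.0 R/h

Each source contributes Iᵢ·(dᵢ/rᵢ)²; contributions add.
A: 57.2 × (2.74/5.60)² = 13.69 R/h
B: 27.1 × (1.70/5.90)² = 2.250 R/h
C: 6.68 × (2.50/20.6)² = 0.09838 R/h
Total = 13.69 + 2.250 + 0.09838 = 16.04 R/h.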